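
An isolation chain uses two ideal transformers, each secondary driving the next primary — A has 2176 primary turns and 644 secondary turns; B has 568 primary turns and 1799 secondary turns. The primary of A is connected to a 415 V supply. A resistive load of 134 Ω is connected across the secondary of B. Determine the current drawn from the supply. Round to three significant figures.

Secondary of A: V = 415.00 × 644/2176 = 122.82 V.
Secondary of B: V = 122.82 × 1799/568 = 389.01 V.
I_load = 389.01/134 = 2.9030 A, so P_out = 389.01 × 2.9030 = 1129.3 W.
All ideal ⇒ P_in = P_out, so I_supply = 1129.3/415 = 2.72 A.

I_supply ≈ 2.72 A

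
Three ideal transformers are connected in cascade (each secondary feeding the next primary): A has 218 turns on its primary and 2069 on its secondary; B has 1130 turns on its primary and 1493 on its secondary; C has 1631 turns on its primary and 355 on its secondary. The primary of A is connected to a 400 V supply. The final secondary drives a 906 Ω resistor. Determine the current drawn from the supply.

I_supply ≈ 3.29 A

After A: V = 400.00 × 2069/218 = 3796.3 V.
After B: V = 3796.3 × 1493/1130 = 5015.9 V.
After C: V = 5015.9 × 355/1631 = 1091.7 V.
I_load = 1091.7/906 = 1.2050 A, so P_out = 1091.7 × 1.2050 = 1315.6 W.
All ideal ⇒ P_in = P_out, so I_supply = 1315.6/400 = 3.29 A.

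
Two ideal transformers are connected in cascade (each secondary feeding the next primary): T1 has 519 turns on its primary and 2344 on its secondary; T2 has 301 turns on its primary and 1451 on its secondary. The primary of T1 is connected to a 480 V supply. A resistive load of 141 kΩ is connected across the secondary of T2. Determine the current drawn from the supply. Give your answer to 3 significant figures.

I_supply ≈ 1.61 A

After T1: V = 480.00 × 2344/519 = 2167.9 V.
After T2: V = 2167.9 × 1451/301 = 10450 V.
I_load = 10450/141000 = 0.074116 A, so P_out = 10450 × 0.074116 = 774.54 W.
All ideal ⇒ P_in = P_out, so I_supply = 774.54/480 = 1.61 A.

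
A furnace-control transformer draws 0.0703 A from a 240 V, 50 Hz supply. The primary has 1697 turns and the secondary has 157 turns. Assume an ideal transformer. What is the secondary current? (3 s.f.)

I_s/I_p = N_p/N_s, so I_s = 0.0703 × 1697/157 = 0.760 A.

I_s ≈ 0.760 A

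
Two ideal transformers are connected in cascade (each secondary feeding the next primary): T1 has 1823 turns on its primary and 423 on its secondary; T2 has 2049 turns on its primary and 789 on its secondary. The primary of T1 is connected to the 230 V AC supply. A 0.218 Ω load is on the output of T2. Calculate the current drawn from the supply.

I_supply ≈ 8.42 A

After T1: V = 230.00 × 423/1823 = 53.368 V.
After T2: V = 53.368 × 789/2049 = 20.550 V.
I_load = 20.550/0.218 = 94.267 A, so P_out = 20.550 × 94.267 = 1937.2 W.
All ideal ⇒ P_in = P_out, so I_supply = 1937.2/230 = 8.42 A.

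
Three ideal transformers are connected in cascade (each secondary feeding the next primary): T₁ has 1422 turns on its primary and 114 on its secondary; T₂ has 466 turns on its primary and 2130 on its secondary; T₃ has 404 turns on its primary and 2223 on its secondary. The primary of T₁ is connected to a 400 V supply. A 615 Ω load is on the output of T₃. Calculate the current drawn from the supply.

Secondary of T₁: V = 400.00 × 114/1422 = 32.068 V.
Secondary of T₂: V = 32.068 × 2130/466 = 146.57 V.
Secondary of T₃: V = 146.57 × 2223/404 = 806.52 V.
I_load = 806.52/615 = 1.3114 A, so P_out = 806.52 × 1.3114 = 1057.7 W.
All ideal ⇒ P_in = P_out, so I_supply = 1057.7/400 = 2.64 A.

I_supply ≈ 2.64 A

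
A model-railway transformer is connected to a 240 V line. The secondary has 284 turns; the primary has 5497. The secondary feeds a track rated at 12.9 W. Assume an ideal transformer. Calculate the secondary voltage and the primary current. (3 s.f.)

V_s = V_p × N_s/N_p = 240 × 284/5497 = 12.399 V.
I_s = P/V_s = 12.9/12.399 = 1.0404 A.
I_p = I_s × N_s/N_p = 1.0404 × 284/5497 = 0.0537 A.

V_s ≈ 12.4 V, I_p ≈ 0.0537 A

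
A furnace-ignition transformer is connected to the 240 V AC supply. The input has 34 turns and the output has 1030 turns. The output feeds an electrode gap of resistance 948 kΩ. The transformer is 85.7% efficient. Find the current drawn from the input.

I_in ≈ 0.271 A

V_out = 240 × 1030/34 = 7270.6 V.
I_out = V_out/R = 7270.6/948000 = 0.0076694 A.
P_out = V_out I_out = 7270.6 × 0.0076694 = 55.761 W.
P_in = P_out/η = 55.761/0.857 = 65.065 W.
I_in = P_in/V_in = 65.065/240 = 0.271 A.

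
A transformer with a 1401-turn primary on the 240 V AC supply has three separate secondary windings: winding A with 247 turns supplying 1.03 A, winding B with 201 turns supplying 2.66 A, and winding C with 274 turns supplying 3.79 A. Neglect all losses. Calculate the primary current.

V_A = 240 × 247/1401 = 42.313 V; V_B = 240 × 201/1401 = 34.433 V; V_C = 240 × 274/1401 = 46.938 V.
P_out = V_A I_A + V_B I_B + V_C I_C = 42.313×1.03 + 34.433×2.66 + 46.938×3.79 = 43.582 + 91.591 + 177.89 = 313.07 W.
Ideal ⇒ P_in = P_out, so I_p = P_out/V_p = 313.07/240 = 1.30 A.

I_p ≈ 1.30 A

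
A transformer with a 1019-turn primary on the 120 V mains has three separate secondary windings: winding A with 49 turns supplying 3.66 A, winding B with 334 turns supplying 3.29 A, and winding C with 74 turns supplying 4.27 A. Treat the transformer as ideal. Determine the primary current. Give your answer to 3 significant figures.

V_A = 120 × 49/1019 = 5.7704 V; V_B = 120 × 334/1019 = 39.333 V; V_C = 120 × 74/1019 = 8.7144 V.
P_out = V_A I_A + V_B I_B + V_C I_C = 5.7704×3.66 + 39.333×3.29 + 8.7144×4.27 = 21.120 + 129.40 + 37.211 = 187.73 W.
Ideal ⇒ P_in = P_out, so I_p = P_out/V_p = 187.73/120 = 1.56 A.

I_p ≈ 1.56 A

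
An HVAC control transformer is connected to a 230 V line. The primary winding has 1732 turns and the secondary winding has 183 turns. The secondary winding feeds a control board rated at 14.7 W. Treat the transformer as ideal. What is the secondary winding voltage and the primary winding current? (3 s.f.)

V_s ≈ 24.3 V, I_p ≈ 0.0639 A

V_s = V_p × N_s/N_p = 230 × 183/1732 = 24.301 V.
I_s = P/V_s = 14.7/24.301 = 0.60490 A.
I_p = I_s × N_s/N_p = 0.60490 × 183/1732 = 0.0639 A.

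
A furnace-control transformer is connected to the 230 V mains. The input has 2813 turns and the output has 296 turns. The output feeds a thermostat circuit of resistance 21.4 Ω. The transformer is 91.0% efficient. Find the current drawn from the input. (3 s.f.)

I_in ≈ 0.131 A

V_out = 230 × 296/2813 = 24.202 V.
I_out = V_out/R = 24.202/21.4 = 1.1309 A.
P_out = V_out I_out = 24.202 × 1.1309 = 27.371 W.
P_in = P_out/η = 27.371/0.910 = 30.078 W.
I_in = P_in/V_in = 30.078/230 = 0.131 A.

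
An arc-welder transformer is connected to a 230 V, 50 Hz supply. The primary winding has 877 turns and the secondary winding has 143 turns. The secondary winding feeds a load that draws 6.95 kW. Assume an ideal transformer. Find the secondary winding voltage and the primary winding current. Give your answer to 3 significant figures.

V_s = V_p × N_s/N_p = 230 × 143/877 = 37.503 V.
I_s = P/V_s = 6950/37.503 = 185.32 A.
I_p = I_s × N_s/N_p = 185.32 × 143/877 = 30.2 A.

V_s ≈ 37.5 V, I_p ≈ 30.2 A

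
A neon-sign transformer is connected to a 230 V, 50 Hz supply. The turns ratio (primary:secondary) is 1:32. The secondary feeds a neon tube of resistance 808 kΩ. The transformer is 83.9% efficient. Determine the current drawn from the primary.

I_p ≈ 0.347 A

V_s = 230 × 32/1 = 7360.0 V.
I_s = V_s/R = 7360.0/808000 = 0.0091089 A.
P_out = V_s I_s = 7360.0 × 0.0091089 = 67.042 W.
P_in = P_out/η = 67.042/0.839 = 79.907 W.
I_p = P_in/V_p = 79.907/230 = 0.347 A.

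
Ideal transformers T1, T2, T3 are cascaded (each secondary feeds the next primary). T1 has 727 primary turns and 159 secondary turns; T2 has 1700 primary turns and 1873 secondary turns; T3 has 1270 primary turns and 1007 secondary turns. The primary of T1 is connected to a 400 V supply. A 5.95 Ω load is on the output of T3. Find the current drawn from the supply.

I_supply ≈ 2.45 A

Secondary of T1: V = 400.00 × 159/727 = 87.483 V.
Secondary of T2: V = 87.483 × 1873/1700 = 96.385 V.
Secondary of T3: V = 96.385 × 1007/1270 = 76.425 V.
I_load = 76.425/5.95 = 12.845 A, so P_out = 76.425 × 12.845 = 981.65 W.
All ideal ⇒ P_in = P_out, so I_supply = 981.65/400 = 2.45 A.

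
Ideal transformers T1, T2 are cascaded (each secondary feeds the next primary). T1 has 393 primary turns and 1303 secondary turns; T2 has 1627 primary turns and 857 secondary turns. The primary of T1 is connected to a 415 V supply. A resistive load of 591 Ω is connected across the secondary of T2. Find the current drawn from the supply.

I_supply ≈ 2.14 A

Secondary of T1: V = 415.00 × 1303/393 = 1375.9 V.
Secondary of T2: V = 1375.9 × 857/1627 = 724.76 V.
I_load = 724.76/591 = 1.2263 A, so P_out = 724.76 × 1.2263 = 888.79 W.
All ideal ⇒ P_in = P_out, so I_supply = 888.79/415 = 2.14 A.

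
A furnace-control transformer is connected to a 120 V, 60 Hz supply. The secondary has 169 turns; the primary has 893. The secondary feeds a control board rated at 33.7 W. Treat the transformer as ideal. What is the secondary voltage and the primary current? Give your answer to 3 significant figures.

V_s ≈ 22.7 V, I_p ≈ 0.281 A

V_s = V_p × N_s/N_p = 120 × 169/893 = 22.710 V.
I_s = P/V_s = 33.7/22.710 = 1.4839 A.
I_p = I_s × N_s/N_p = 1.4839 × 169/893 = 0.281 A.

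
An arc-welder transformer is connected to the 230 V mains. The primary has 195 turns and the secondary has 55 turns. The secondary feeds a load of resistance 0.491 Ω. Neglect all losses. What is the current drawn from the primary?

I_p ≈ 37.3 A

V_s = V_p × N_s/N_p = 230 × 55/195 = 64.872 V.
I_s = V_s/R = 64.872/0.491 = 132.12 A.
For an ideal transformer I_p N_p = I_s N_s, so I_p = 132.12 × 55/195 = 37.3 A.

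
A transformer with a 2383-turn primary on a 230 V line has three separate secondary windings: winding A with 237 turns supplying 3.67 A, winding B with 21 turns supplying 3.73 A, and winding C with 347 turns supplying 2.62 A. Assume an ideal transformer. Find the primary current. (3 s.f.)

V_A = 230 × 237/2383 = 22.875 V; V_B = 230 × 21/2383 = 2.0269 V; V_C = 230 × 347/2383 = 33.491 V.
P_out = V_A I_A + V_B I_B + V_C I_C = 22.875×3.67 + 2.0269×3.73 + 33.491×2.62 = 83.950 + 7.5602 + 87.747 = 179.26 W.
Ideal ⇒ P_in = P_out, so I_p = P_out/V_p = 179.26/230 = 0.779 A.

I_p ≈ 0.779 A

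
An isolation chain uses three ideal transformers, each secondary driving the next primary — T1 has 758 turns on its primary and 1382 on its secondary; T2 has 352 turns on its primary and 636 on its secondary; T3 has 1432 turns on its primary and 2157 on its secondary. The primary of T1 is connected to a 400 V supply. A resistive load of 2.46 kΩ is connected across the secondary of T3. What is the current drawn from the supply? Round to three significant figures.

After T1: V = 400.00 × 1382/758 = 729.29 V.
After T2: V = 729.29 × 636/352 = 1317.7 V.
After T3: V = 1317.7 × 2157/1432 = 1984.8 V.
I_load = 1984.8/2460 = 0.80684 A, so P_out = 1984.8 × 0.80684 = 1601.4 W.
All ideal ⇒ P_in = P_out, so I_supply = 1601.4/400 = 4.00 A.

I_supply ≈ 4.00 A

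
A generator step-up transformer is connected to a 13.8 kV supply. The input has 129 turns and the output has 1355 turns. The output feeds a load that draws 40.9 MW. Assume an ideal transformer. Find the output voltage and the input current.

V_out ≈ 145000 V, I_in ≈ 2960 A

V_out = V_in × N_out/N_in = 13800 × 1355/129 = 144950 V.
I_out = P/V_out = 4.09×10^7/144950 = 282.16 A.
I_in = I_out × N_out/N_in = 282.16 × 1355/129 = 2960 A.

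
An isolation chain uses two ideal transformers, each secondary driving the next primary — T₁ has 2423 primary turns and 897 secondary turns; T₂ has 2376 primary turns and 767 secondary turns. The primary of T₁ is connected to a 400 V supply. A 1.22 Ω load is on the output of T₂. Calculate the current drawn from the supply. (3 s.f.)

I_supply ≈ 4.68 A

After T₁: V = 400.00 × 897/2423 = 148.08 V.
After T₂: V = 148.08 × 767/2376 = 47.802 V.
I_load = 47.802/1.22 = 39.182 A, so P_out = 47.802 × 39.182 = 1873.0 W.
All ideal ⇒ P_in = P_out, so I_supply = 1873.0/400 = 4.68 A.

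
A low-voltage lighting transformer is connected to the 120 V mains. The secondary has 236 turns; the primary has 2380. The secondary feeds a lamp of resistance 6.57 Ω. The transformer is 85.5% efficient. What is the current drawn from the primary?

V_s = 120 × 236/2380 = 11.899 V.
I_s = V_s/R = 11.899/6.57 = 1.8111 A.
P_out = V_s I_s = 11.899 × 1.8111 = 21.551 W.
P_in = P_out/η = 21.551/0.855 = 25.206 W.
I_p = P_in/V_p = 25.206/120 = 0.210 A.

I_p ≈ 0.210 A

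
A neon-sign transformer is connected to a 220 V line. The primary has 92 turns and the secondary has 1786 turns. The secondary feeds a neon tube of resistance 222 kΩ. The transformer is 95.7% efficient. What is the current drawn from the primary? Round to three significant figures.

V_s = 220 × 1786/92 = 4270.9 V.
I_s = V_s/R = 4270.9/222000 = 0.019238 A.
P_out = V_s I_s = 4270.9 × 0.019238 = 82.164 W.
P_in = P_out/η = 82.164/0.957 = 85.855 W.
I_p = P_in/V_p = 85.855/220 = 0.390 A.

I_p ≈ 0.390 A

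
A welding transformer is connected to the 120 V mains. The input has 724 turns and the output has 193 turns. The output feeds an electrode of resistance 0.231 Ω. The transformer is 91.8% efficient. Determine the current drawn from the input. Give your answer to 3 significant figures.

I_in ≈ 40.2 A

V_out = 120 × 193/724 = 31.989 V.
I_out = V_out/R = 31.989/0.231 = 138.48 A.
P_out = V_out I_out = 31.989 × 138.48 = 4429.8 W.
P_in = P_out/η = 4429.8/0.918 = 4825.5 W.
I_in = P_in/V_in = 4825.5/120 = 40.2 A.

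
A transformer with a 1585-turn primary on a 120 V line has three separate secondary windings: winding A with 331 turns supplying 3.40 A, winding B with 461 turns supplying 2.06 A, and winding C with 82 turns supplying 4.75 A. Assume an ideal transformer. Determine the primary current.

I_p ≈ 1.55 A

V_A = 120 × 331/1585 = 25.060 V; V_B = 120 × 461/1585 = 34.902 V; V_C = 120 × 82/1585 = 6.2082 V.
P_out = V_A I_A + V_B I_B + V_C I_C = 25.060×3.40 + 34.902×2.06 + 6.2082×4.75 = 85.204 + 71.899 + 29.489 = 186.59 W.
Ideal ⇒ P_in = P_out, so I_p = P_out/V_p = 186.59/120 = 1.55 A.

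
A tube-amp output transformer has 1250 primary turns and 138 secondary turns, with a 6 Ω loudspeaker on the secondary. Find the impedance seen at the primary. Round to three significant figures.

Z_p = (N_p/N_s)² × Z_s = (1250/138)² × 6 = 492 Ω.

Z_p ≈ 492 Ω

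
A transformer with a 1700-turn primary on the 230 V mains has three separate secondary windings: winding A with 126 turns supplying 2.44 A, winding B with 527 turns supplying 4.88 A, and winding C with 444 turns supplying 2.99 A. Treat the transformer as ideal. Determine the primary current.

V_A = 230 × 126/1700 = 17.047 V; V_B = 230 × 527/1700 = 71.300 V; V_C = 230 × 444/1700 = 60.071 V.
P_out = V_A I_A + V_B I_B + V_C I_C = 17.047×2.44 + 71.300×4.88 + 60.071×2.99 = 41.595 + 347.94 + 179.61 = 569.15 W.
Ideal ⇒ P_in = P_out, so I_p = P_out/V_p = 569.15/230 = 2.47 A.

I_p ≈ 2.47 A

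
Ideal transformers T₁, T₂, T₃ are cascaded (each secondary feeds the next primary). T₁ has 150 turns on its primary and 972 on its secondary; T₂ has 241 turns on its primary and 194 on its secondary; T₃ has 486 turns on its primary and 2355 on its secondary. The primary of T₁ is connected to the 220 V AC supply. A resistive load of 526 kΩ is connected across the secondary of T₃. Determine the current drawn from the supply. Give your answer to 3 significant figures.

Secondary of T₁: V = 220.00 × 972/150 = 1425.6 V.
Secondary of T₂: V = 1425.6 × 194/241 = 1147.6 V.
Secondary of T₃: V = 1147.6 × 2355/486 = 5560.8 V.
I_load = 5560.8/526000 = 0.010572 A, so P_out = 5560.8 × 0.010572 = 58.788 W.
All ideal ⇒ P_in = P_out, so I_supply = 58.788/220 = 0.267 A.

I_supply ≈ 0.267 A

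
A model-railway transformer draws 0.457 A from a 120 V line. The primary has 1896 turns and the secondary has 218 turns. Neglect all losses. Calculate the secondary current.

I_s/I_p = N_p/N_s, so I_s = 0.457 × 1896/218 = 3.97 A.

I_s ≈ 3.97 A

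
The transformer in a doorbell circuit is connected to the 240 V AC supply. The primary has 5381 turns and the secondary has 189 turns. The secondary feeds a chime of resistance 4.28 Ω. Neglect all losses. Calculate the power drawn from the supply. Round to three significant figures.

V_s = V_p × N_s/N_p = 240 × 189/5381 = 8.4297 V.
I_s = V_s/R = 8.4297/4.28 = 1.9695 A.
I_p = I_s × N_s/N_p = 1.9695 × 189/5381 = 0.069178 A.
P = V_p I_p = 240 × 0.069178 = 16.6 W.

P ≈ 16.6 W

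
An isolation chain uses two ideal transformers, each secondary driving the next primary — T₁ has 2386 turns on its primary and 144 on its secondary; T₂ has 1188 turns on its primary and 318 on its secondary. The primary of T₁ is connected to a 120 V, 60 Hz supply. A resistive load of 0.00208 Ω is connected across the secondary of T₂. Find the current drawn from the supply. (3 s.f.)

I_supply ≈ 15.1 A

After T₁: V = 120.00 × 144/2386 = 7.2422 V.
After T₂: V = 7.2422 × 318/1188 = 1.9386 V.
I_load = 1.9386/0.00208 = 932.01 A, so P_out = 1.9386 × 932.01 = 1806.8 W.
All ideal ⇒ P_in = P_out, so I_supply = 1806.8/120 = 15.1 A.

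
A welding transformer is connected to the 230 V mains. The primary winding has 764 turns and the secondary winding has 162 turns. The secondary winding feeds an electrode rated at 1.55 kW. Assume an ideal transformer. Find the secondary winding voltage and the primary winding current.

V_s ≈ 48.8 V, I_p ≈ 6.74 A

V_s = V_p × N_s/N_p = 230 × 162/764 = 48.770 V.
I_s = P/V_s = 1550/48.770 = 31.782 A.
I_p = I_s × N_s/N_p = 31.782 × 162/764 = 6.74 A.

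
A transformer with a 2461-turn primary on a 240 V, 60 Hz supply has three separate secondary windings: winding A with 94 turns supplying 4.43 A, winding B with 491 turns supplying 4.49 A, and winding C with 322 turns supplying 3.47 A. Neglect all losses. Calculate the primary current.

V_A = 240 × 94/2461 = 9.1670 V; V_B = 240 × 491/2461 = 47.883 V; V_C = 240 × 322/2461 = 31.402 V.
P_out = V_A I_A + V_B I_B + V_C I_C = 9.1670×4.43 + 47.883×4.49 + 31.402×3.47 = 40.610 + 214.99 + 108.96 = 364.57 W.
Ideal ⇒ P_in = P_out, so I_p = P_out/V_p = 364.57/240 = 1.52 A.

I_p ≈ 1.52 A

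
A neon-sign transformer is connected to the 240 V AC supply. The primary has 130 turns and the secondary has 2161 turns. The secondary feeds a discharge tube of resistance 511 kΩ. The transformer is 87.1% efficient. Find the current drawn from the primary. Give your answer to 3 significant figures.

V_s = 240 × 2161/130 = 3989.5 V.
I_s = V_s/R = 3989.5/511000 = 0.0078073 A.
P_out = V_s I_s = 3989.5 × 0.0078073 = 31.148 W.
P_in = P_out/η = 31.148/0.871 = 35.761 W.
I_p = P_in/V_p = 35.761/240 = 0.149 A.

I_p ≈ 0.149 A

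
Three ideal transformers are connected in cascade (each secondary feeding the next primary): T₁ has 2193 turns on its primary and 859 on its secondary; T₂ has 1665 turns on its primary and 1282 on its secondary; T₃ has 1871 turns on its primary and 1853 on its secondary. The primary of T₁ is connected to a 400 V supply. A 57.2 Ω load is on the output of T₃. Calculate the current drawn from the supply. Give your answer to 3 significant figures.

Secondary of T₁: V = 400.00 × 859/2193 = 156.68 V.
Secondary of T₂: V = 156.68 × 1282/1665 = 120.64 V.
Secondary of T₃: V = 120.64 × 1853/1871 = 119.48 V.
I_load = 119.48/57.2 = 2.0888 A, so P_out = 119.48 × 2.0888 = 249.57 W.
All ideal ⇒ P_in = P_out, so I_supply = 249.57/400 = 0.624 A.

I_supply ≈ 0.624 A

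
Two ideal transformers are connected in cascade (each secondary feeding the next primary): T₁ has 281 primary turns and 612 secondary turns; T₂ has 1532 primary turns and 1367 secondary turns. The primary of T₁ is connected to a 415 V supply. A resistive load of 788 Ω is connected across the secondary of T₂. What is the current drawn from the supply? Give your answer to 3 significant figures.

Secondary of T₁: V = 415.00 × 612/281 = 903.84 V.
Secondary of T₂: V = 903.84 × 1367/1532 = 806.50 V.
I_load = 806.50/788 = 1.0235 A, so P_out = 806.50 × 1.0235 = 825.43 W.
All ideal ⇒ P_in = P_out, so I_supply = 825.43/415 = 1.99 A.

I_supply ≈ 1.99 A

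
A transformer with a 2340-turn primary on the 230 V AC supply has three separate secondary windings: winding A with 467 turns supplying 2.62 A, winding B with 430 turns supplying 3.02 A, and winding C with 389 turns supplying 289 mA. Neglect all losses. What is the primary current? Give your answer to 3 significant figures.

V_A = 230 × 467/2340 = 45.902 V; V_B = 230 × 430/2340 = 42.265 V; V_C = 230 × 389/2340 = 38.235 V.
P_out = V_A I_A + V_B I_B + V_C I_C = 45.902×2.62 + 42.265×3.02 + 38.235×0.289 = 120.26 + 127.64 + 11.050 = 258.95 W.
Ideal ⇒ P_in = P_out, so I_p = P_out/V_p = 258.95/230 = 1.13 A.

I_p ≈ 1.13 A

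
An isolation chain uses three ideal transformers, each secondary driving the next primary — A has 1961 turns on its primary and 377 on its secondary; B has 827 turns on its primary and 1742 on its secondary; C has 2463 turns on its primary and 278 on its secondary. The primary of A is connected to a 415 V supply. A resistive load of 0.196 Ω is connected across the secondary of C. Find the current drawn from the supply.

I_supply ≈ 4.42 A

Secondary of A: V = 415.00 × 377/1961 = 79.783 V.
Secondary of B: V = 79.783 × 1742/827 = 168.06 V.
Secondary of C: V = 168.06 × 278/2463 = 18.969 V.
I_load = 18.969/0.196 = 96.778 A, so P_out = 18.969 × 96.778 = 1835.8 W.
All ideal ⇒ P_in = P_out, so I_supply = 1835.8/415 = 4.42 A.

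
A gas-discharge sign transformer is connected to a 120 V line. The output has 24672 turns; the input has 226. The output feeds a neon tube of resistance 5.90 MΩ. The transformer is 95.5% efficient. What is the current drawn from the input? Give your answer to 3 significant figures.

I_in ≈ 0.254 A

V_out = 120 × 24672/226 = 13100 V.
I_out = V_out/R = 13100/(5.90×10^6) = 0.0022204 A.
P_out = V_out I_out = 13100 × 0.0022204 = 29.087 W.
P_in = P_out/η = 29.087/0.955 = 30.458 W.
I_in = P_in/V_in = 30.458/120 = 0.254 A.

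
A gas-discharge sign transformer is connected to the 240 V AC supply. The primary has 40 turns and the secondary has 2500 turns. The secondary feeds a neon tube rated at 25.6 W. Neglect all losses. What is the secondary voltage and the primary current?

V_s = V_p × N_s/N_p = 240 × 2500/40 = 15000 V.
I_s = P/V_s = 25.6/15000 = 0.0017067 A.
I_p = I_s × N_s/N_p = 0.0017067 × 2500/40 = 0.107 A.

V_s ≈ 15000 V, I_p ≈ 0.107 A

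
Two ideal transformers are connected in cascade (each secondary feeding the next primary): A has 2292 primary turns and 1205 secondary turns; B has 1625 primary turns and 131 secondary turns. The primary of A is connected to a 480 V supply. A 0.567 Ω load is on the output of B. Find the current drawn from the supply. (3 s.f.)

Secondary of A: V = 480.00 × 1205/2292 = 252.36 V.
Secondary of B: V = 252.36 × 131/1625 = 20.344 V.
I_load = 20.344/0.567 = 35.880 A, so P_out = 20.344 × 35.880 = 729.93 W.
All ideal ⇒ P_in = P_out, so I_supply = 729.93/480 = 1.52 A.

I_supply ≈ 1.52 A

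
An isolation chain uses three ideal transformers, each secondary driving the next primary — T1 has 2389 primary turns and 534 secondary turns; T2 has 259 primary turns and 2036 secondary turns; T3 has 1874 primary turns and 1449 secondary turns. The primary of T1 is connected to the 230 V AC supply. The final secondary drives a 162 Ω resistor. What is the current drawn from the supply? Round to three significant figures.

After T1: V = 230.00 × 534/2389 = 51.411 V.
After T2: V = 51.411 × 2036/259 = 404.14 V.
After T3: V = 404.14 × 1449/1874 = 312.49 V.
I_load = 312.49/162 = 1.9289 A, so P_out = 312.49 × 1.9289 = 602.76 W.
All ideal ⇒ P_in = P_out, so I_supply = 602.76/230 = 2.62 A.

I_supply ≈ 2.62 A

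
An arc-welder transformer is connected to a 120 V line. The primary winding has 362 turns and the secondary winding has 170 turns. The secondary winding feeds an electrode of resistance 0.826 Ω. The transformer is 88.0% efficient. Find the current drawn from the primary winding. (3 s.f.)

I_p ≈ 36.4 A

V_s = 120 × 170/362 = 56.354 V.
I_s = V_s/R = 56.354/0.826 = 68.225 A.
P_out = V_s I_s = 56.354 × 68.225 = 3844.7 W.
P_in = P_out/η = 3844.7/0.880 = 4369.0 W.
I_p = P_in/V_p = 4369.0/120 = 36.4 A.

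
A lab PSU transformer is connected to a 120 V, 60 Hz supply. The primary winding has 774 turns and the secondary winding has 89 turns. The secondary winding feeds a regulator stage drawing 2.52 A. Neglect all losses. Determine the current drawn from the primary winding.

For an ideal transformer I_p N_p = I_s N_s, so I_p = 2.52 × 89/774 = 0.290 A.

I_p ≈ 0.290 A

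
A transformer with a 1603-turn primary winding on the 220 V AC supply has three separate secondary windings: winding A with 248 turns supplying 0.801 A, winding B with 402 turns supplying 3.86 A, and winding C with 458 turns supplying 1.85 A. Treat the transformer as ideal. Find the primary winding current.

V_A = 220 × 248/1603 = 34.036 V; V_B = 220 × 402/1603 = 55.172 V; V_C = 220 × 458/1603 = 62.857 V.
P_out = V_A I_A + V_B I_B + V_C I_C = 34.036×0.801 + 55.172×3.86 + 62.857×1.85 = 27.263 + 212.96 + 116.29 = 356.51 W.
Ideal ⇒ P_in = P_out, so I_p = P_out/V_p = 356.51/220 = 1.62 A.

I_p ≈ 1.62 A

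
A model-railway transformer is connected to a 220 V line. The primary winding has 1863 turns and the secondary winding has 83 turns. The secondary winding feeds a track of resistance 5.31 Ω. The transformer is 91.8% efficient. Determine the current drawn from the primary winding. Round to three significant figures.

I_p ≈ 0.0896 A

V_s = 220 × 83/1863 = 9.8014 V.
I_s = V_s/R = 9.8014/5.31 = 1.8458 A.
P_out = V_s I_s = 9.8014 × 1.8458 = 18.092 W.
P_in = P_out/η = 18.092/0.918 = 19.708 W.
I_p = P_in/V_p = 19.708/220 = 0.0896 A.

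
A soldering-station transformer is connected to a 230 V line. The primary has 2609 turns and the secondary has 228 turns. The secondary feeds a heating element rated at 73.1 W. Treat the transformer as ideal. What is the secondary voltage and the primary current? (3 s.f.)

V_s ≈ 20.1 V, I_p ≈ 0.318 A

V_s = V_p × N_s/N_p = 230 × 228/2609 = 20.100 V.
I_s = P/V_s = 73.1/20.100 = 3.6369 A.
I_p = I_s × N_s/N_p = 3.6369 × 228/2609 = 0.318 A.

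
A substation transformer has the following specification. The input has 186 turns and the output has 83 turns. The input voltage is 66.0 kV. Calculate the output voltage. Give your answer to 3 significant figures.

V_out ≈ 29500 V

V_out/V_in = N_out/N_in, so V_out = 66000 × 83/186 = 29500 V.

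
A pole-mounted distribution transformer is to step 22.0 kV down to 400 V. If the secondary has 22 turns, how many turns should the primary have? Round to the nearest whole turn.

N_p/N_s = V_p/V_s, so N_p = 22 × 22000/400 = 1210.0 ≈ 1210 turns.

N_p = 1210 turns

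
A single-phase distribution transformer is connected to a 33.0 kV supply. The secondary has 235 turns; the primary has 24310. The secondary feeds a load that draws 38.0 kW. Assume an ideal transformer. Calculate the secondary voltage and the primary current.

V_s ≈ 319 V, I_p ≈ 1.15 A

V_s = V_p × N_s/N_p = 33000 × 235/24310 = 319.00 V.
I_s = P/V_s = 38000/319.00 = 119.12 A.
I_p = I_s × N_s/N_p = 119.12 × 235/24310 = 1.15 A.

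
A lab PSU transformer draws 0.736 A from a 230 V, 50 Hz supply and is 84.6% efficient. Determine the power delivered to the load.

P_out ≈ 143 W

P_in = V_in I_in = 230 × 0.736 = 169.28 W.
P_out = η P_in = 0.846 × 169.28 = 143 W.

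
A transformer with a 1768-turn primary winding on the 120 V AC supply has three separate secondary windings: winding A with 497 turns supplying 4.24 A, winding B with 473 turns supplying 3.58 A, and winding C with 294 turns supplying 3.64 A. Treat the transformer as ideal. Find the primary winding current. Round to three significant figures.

V_A = 120 × 497/1768 = 33.733 V; V_B = 120 × 473/1768 = 32.104 V; V_C = 120 × 294/1768 = 19.955 V.
P_out = V_A I_A + V_B I_B + V_C I_C = 33.733×4.24 + 32.104×3.58 + 19.955×3.64 = 143.03 + 114.93 + 72.635 = 330.60 W.
Ideal ⇒ P_in = P_out, so I_p = P_out/V_p = 330.60/120 = 2.75 A.

I_p ≈ 2.75 A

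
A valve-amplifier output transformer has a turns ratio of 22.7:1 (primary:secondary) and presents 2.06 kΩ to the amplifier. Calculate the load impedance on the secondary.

Z_s = Z_p/(N_p/N_s)² = 2060/22.7² = 4.00 Ω.

Z_s ≈ 4.00 Ω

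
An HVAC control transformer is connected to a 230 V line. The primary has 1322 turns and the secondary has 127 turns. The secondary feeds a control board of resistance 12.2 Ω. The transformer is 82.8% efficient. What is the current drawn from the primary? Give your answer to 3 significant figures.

I_p ≈ 0.210 A

V_s = 230 × 127/1322 = 22.095 V.
I_s = V_s/R = 22.095/12.2 = 1.8111 A.
P_out = V_s I_s = 22.095 × 1.8111 = 40.017 W.
P_in = P_out/η = 40.017/0.828 = 48.329 W.
I_p = P_in/V_p = 48.329/230 = 0.210 A.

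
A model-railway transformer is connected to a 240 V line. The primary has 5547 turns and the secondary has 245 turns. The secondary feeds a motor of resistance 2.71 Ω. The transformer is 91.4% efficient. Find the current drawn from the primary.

V_s = 240 × 245/5547 = 10.600 V.
I_s = V_s/R = 10.600/2.71 = 3.9116 A.
P_out = V_s I_s = 10.600 × 3.9116 = 41.464 W.
P_in = P_out/η = 41.464/0.914 = 45.365 W.
I_p = P_in/V_p = 45.365/240 = 0.189 A.

I_p ≈ 0.189 A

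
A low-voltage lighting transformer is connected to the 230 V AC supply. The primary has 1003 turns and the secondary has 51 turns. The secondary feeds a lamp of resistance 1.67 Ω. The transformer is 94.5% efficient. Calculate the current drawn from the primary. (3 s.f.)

V_s = 230 × 51/1003 = 11.695 V.
I_s = V_s/R = 11.695/1.67 = 7.0029 A.
P_out = V_s I_s = 11.695 × 7.0029 = 81.899 W.
P_in = P_out/η = 81.899/0.945 = 86.665 W.
I_p = P_in/V_p = 86.665/230 = 0.377 A.

I_p ≈ 0.377 A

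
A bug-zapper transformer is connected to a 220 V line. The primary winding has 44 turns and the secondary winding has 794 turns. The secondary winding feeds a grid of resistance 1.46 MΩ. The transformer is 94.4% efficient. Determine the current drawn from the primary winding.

I_p ≈ 0.0520 A

V_s = 220 × 794/44 = 3970.0 V.
I_s = V_s/R = 3970.0/(1.46×10^6) = 0.0027192 A.
P_out = V_s I_s = 3970.0 × 0.0027192 = 10.795 W.
P_in = P_out/η = 10.795/0.944 = 11.436 W.
I_p = P_in/V_p = 11.436/220 = 0.0520 A.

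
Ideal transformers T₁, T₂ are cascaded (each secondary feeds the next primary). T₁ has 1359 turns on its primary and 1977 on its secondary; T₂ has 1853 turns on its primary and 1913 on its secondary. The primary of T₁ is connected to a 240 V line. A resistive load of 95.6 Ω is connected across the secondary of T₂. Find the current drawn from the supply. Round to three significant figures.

I_supply ≈ 5.66 A

After T₁: V = 240.00 × 1977/1359 = 349.14 V.
After T₂: V = 349.14 × 1913/1853 = 360.44 V.
I_load = 360.44/95.6 = 3.7703 A, so P_out = 360.44 × 3.7703 = 1359.0 W.
All ideal ⇒ P_in = P_out, so I_supply = 1359.0/240 = 5.66 A.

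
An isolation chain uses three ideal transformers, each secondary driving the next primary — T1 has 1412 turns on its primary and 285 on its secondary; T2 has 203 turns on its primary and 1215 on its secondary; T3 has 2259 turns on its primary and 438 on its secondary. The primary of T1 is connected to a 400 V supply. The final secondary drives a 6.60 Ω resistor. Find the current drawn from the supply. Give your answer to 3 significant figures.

I_supply ≈ 3.33 A

After T1: V = 400.00 × 285/1412 = 80.737 V.
After T2: V = 80.737 × 1215/203 = 483.23 V.
After T3: V = 483.23 × 438/2259 = 93.693 V.
I_load = 93.693/6.60 = 14.196 A, so P_out = 93.693 × 14.196 = 1330.1 W.
All ideal ⇒ P_in = P_out, so I_supply = 1330.1/400 = 3.33 A.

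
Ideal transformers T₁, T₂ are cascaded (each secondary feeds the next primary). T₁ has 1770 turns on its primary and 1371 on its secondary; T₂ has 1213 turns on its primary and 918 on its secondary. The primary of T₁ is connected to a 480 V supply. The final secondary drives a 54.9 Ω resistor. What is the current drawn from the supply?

Secondary of T₁: V = 480.00 × 1371/1770 = 371.80 V.
Secondary of T₂: V = 371.80 × 918/1213 = 281.38 V.
I_load = 281.38/54.9 = 5.1252 A, so P_out = 281.38 × 5.1252 = 1442.1 W.
All ideal ⇒ P_in = P_out, so I_supply = 1442.1/480 = 3.00 A.

I_supply ≈ 3.00 A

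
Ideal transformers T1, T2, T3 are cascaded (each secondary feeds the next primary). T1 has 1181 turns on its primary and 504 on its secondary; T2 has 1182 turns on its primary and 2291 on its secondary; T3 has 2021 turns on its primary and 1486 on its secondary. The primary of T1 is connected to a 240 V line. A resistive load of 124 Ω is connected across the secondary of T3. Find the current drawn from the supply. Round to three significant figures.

I_supply ≈ 0.716 A

After T1: V = 240.00 × 504/1181 = 102.42 V.
After T2: V = 102.42 × 2291/1182 = 198.52 V.
After T3: V = 198.52 × 1486/2021 = 145.97 V.
I_load = 145.97/124 = 1.1771 A, so P_out = 145.97 × 1.1771 = 171.82 W.
All ideal ⇒ P_in = P_out, so I_supply = 171.82/240 = 0.716 A.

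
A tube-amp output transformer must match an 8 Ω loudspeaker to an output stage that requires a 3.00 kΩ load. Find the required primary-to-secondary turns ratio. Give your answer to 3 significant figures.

N_p/N_s ≈ 19.4

Z_p/Z_s = (N_p/N_s)², so N_p/N_s = √(3000/8) = √375 = 19.4.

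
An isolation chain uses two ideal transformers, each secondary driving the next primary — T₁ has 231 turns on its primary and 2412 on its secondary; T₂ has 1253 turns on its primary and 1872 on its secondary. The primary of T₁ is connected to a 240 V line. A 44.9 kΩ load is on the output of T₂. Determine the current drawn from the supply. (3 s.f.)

Secondary of T₁: V = 240.00 × 2412/231 = 2506.0 V.
Secondary of T₂: V = 2506.0 × 1872/1253 = 3744.0 V.
I_load = 3744.0/44900 = 0.083384 A, so P_out = 3744.0 × 0.083384 = 312.19 W.
All ideal ⇒ P_in = P_out, so I_supply = 312.19/240 = 1.30 A.

I_supply ≈ 1.30 A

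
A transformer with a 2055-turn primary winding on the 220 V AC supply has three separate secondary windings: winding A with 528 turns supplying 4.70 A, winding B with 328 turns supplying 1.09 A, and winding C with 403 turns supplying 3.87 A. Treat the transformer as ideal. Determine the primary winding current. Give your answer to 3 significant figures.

V_A = 220 × 528/2055 = 56.526 V; V_B = 220 × 328/2055 = 35.114 V; V_C = 220 × 403/2055 = 43.144 V.
P_out = V_A I_A + V_B I_B + V_C I_C = 56.526×4.70 + 35.114×1.09 + 43.144×3.87 = 265.67 + 38.275 + 166.97 = 470.91 W.
Ideal ⇒ P_in = P_out, so I_p = P_out/V_p = 470.91/220 = 2.14 A.

I_p ≈ 2.14 A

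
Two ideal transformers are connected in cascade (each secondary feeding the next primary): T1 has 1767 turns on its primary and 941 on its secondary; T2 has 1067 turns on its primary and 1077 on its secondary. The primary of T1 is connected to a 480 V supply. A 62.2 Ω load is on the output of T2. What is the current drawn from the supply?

I_supply ≈ 2.23 A

After T1: V = 480.00 × 941/1767 = 255.62 V.
After T2: V = 255.62 × 1077/1067 = 258.02 V.
I_load = 258.02/62.2 = 4.1482 A, so P_out = 258.02 × 4.1482 = 1070.3 W.
All ideal ⇒ P_in = P_out, so I_supply = 1070.3/480 = 2.23 A.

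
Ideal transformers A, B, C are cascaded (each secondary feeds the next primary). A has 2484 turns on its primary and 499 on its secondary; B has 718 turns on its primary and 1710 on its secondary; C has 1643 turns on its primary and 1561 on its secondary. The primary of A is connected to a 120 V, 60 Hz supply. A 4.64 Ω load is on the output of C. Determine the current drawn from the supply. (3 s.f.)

After A: V = 120.00 × 499/2484 = 24.106 V.
After B: V = 24.106 × 1710/718 = 57.412 V.
After C: V = 57.412 × 1561/1643 = 54.547 V.
I_load = 54.547/4.64 = 11.756 A, so P_out = 54.547 × 11.756 = 641.23 W.
All ideal ⇒ P_in = P_out, so I_supply = 641.23/120 = 5.34 A.

I_supply ≈ 5.34 A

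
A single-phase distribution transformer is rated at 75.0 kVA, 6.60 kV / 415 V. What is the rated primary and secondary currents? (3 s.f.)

I_p = S/V_p = 75000/6600 = 11.4 A.
I_s = S/V_s = 75000/415 = 181 A.

I_p ≈ 11.4 A, I_s ≈ 181 A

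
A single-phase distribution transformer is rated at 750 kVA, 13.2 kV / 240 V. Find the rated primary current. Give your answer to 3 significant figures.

I_p = S/V_p = 750000/13200 = 56.8 A.

I_p ≈ 56.8 A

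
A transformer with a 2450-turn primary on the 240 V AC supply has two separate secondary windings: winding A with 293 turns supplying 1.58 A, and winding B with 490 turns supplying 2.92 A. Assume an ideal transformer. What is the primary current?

V_A = 240 × 293/2450 = 28.702 V; V_B = 240 × 490/2450 = 48.000 V.
P_out = V_A I_A + V_B I_B = 28.702×1.58 + 48.000×2.92 = 45.349 + 140.16 = 185.51 W.
Ideal ⇒ P_in = P_out, so I_p = P_out/V_p = 185.51/240 = 0.773 A.

I_p ≈ 0.773 A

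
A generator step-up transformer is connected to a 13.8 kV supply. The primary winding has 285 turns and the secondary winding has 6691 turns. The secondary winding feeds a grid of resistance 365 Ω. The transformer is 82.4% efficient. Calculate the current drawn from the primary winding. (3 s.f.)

I_p ≈ 25300 A

V_s = 13800 × 6691/285 = 323990 V.
I_s = V_s/R = 323990/365 = 887.63 A.
P_out = V_s I_s = 323990 × 887.63 = 2.8758×10^8 W.
P_in = P_out/η = 2.8758×10^8/0.824 = 3.4900×10^8 W.
I_p = P_in/V_p = 3.4900×10^8/13800 = 25300 A.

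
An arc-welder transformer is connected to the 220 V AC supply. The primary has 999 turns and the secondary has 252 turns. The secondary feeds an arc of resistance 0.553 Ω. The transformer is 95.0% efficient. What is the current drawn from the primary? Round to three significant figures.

I_p ≈ 26.6 A

V_s = 220 × 252/999 = 55.495 V.
I_s = V_s/R = 55.495/0.553 = 100.35 A.
P_out = V_s I_s = 55.495 × 100.35 = 5569.2 W.
P_in = P_out/η = 5569.2/0.950 = 5862.3 W.
I_p = P_in/V_p = 5862.3/220 = 26.6 A.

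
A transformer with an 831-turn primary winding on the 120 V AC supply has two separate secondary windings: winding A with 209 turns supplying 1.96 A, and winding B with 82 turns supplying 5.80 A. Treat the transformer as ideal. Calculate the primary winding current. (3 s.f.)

V_A = 120 × 209/831 = 30.181 V; V_B = 120 × 82/831 = 11.841 V.
P_out = V_A I_A + V_B I_B = 30.181×1.96 + 11.841×5.80 = 59.154 + 68.679 = 127.83 W.
Ideal ⇒ P_in = P_out, so I_p = P_out/V_p = 127.83/120 = 1.07 A.

I_p ≈ 1.07 A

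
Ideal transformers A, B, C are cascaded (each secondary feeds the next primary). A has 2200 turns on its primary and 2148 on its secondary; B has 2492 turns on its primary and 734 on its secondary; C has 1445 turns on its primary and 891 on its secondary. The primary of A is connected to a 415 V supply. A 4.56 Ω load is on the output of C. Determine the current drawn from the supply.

I_supply ≈ 2.86 A

After A: V = 415.00 × 2148/2200 = 405.19 V.
After B: V = 405.19 × 734/2492 = 119.35 V.
After C: V = 119.35 × 891/1445 = 73.590 V.
I_load = 73.590/4.56 = 16.138 A, so P_out = 73.590 × 16.138 = 1187.6 W.
All ideal ⇒ P_in = P_out, so I_supply = 1187.6/415 = 2.86 A.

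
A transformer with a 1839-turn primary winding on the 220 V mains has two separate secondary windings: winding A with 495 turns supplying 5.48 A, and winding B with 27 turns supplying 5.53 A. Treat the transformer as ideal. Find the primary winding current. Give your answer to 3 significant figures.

I_p ≈ 1.56 A

V_A = 220 × 495/1839 = 59.217 V; V_B = 220 × 27/1839 = 3.2300 V.
P_out = V_A I_A + V_B I_B = 59.217×5.48 + 3.2300×5.53 = 324.51 + 17.862 = 342.37 W.
Ideal ⇒ P_in = P_out, so I_p = P_out/V_p = 342.37/220 = 1.56 A.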